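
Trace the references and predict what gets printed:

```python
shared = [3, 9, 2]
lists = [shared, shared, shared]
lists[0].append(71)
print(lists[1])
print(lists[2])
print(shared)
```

Key concept: list of same reference.
Step by step:
`shared = [3, 9, 2]` → shared = [3, 9, 2]
`lists = [shared, shared, shared]` → lists = [[3, 9, 2], [3, 9, 2], [3, 9, 2]]
`lists[0].append(71)` → shared = [3, 9, 2, 71]; lists = [[3, 9, 2, 71], [3, 9, 2, 71], [3, 9, 2, 71]]
`print(lists[1])` → prints [3, 9, 2, 71]
`print(lists[2])` → prints [3, 9, 2, 71]
`print(shared)` → prints [3, 9, 2, 71]

Answer:
[3, 9, 2, 71]
[3, 9, 2, 71]
[3, 9, 2, 71]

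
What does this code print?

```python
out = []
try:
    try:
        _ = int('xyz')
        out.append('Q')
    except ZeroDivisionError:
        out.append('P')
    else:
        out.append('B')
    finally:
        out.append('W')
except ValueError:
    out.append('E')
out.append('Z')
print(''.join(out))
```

Execution trace: 'W' (finally) → 'E' (outer except ValueError) → 'Z' (after the try/except). Output: WEZ

Answer: WEZ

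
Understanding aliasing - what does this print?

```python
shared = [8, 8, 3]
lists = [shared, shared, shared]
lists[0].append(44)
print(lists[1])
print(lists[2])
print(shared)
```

Key concept: list of same reference.
Step by step:
`shared = [8, 8, 3]` → shared = [8, 8, 3]
`lists = [shared, shared, shared]` → lists = [[8, 8, 3], [8, 8, 3], [8, 8, 3]]
`lists[0].append(44)` → shared = [8, 8, 3, 44]; lists = [[8, 8, 3, 44], [8, 8, 3, 44], [8, 8, 3, 44]]
`print(lists[1])` → prints [8, 8, 3, 44]
`print(lists[2])` → prints [8, 8, 3, 44]
`print(shared)` → prints [8, 8, 3, 44]

Answer:
[8, 8, 3, 44]
[8, 8, 3, 44]
[8, 8, 3, 44]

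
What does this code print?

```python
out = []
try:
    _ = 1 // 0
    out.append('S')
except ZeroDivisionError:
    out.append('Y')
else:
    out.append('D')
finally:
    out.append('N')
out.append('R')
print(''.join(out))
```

Execution trace: 'Y' (except ZeroDivisionError) → 'N' (finally) → 'R' (after the try/except). Output: YNR

Answer: YNR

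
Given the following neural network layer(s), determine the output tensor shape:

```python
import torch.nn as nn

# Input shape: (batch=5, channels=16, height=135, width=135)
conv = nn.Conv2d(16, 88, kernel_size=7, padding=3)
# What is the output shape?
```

Input: (5, 16, 135, 135) -> Output: (5, 88, 135, 135)

Answer: (5, 88, 135, 135)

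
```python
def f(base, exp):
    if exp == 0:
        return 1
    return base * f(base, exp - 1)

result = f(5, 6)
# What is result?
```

f(5, 6) = 5 * 5 * 5 * 5 * 5 * 5 = 15625

Answer: 15625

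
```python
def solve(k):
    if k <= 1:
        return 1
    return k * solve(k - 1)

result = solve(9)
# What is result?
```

solve(9) = 9 * 8 * 7 * 6 * 5 * 4 * 3 * 2 * 1 = 362880

Answer: 362880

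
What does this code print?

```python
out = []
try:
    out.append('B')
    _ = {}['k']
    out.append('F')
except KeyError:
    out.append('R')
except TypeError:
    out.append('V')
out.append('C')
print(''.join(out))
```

Execution trace: 'B' (try body) → 'R' (except KeyError) → 'C' (after the try/except). Output: BRC

Answer: BRC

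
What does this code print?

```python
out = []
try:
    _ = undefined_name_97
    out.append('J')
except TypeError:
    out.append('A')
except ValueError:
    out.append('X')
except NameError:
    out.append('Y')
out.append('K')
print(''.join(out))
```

Execution trace: 'Y' (except NameError) → 'K' (after the try/except). Output: YK

Answer: YK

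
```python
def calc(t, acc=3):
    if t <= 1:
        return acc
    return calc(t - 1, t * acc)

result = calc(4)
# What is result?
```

Accumulator trace (n, acc): (4, 3) -> (3, 12) -> (2, 36) -> (1, 72) -> return 72

Answer: 72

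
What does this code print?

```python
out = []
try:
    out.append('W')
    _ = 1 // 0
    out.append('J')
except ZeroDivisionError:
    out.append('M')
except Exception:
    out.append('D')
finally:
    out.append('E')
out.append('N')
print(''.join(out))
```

Execution trace: 'W' (try body) → 'M' (except ZeroDivisionError) → 'E' (finally) → 'N' (after the try/except). Output: WMEN

Answer: WMEN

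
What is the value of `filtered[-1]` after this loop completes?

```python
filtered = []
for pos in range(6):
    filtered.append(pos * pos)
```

Last element of squares 0 to 5
`filtered` takes the values: [] → [0] → [0, 1] → [0, 1, 4] → [0, 1, 4, 9] → [0, 1, 4, 9, 16] → [0, 1, 4, 9, 16, 25]
So `filtered[-1]` = 25

Answer: 25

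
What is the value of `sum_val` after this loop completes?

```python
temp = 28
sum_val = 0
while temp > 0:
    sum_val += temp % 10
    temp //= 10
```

Sum digits of 28
`sum_val` takes the values: 0 → 8 → 10

Answer: 10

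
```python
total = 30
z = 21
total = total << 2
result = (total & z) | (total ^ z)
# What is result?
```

Trace:
`total = 30` → total = 30
`z = 21` → z = 21
`total = total << 2` → total = 120
`result = (total & z) | (total ^ z)` → result = 125
So result = 125

Answer: 125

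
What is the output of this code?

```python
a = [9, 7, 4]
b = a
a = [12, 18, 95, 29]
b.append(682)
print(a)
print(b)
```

Key concept: rebinding vs mutation: a is rebound to a new list, b still points at the original.
Step by step:
`a = [9, 7, 4]` → a = [9, 7, 4]
`b = a` → b = [9, 7, 4] (same object as a)
`a = [12, 18, 95, 29]` → a = [12, 18, 95, 29]
`b.append(682)` → b = [9, 7, 4, 682]
`print(a)` → prints [12, 18, 95, 29]
`print(b)` → prints [9, 7, 4, 682]

Answer:
[12, 18, 95, 29]
[9, 7, 4, 682]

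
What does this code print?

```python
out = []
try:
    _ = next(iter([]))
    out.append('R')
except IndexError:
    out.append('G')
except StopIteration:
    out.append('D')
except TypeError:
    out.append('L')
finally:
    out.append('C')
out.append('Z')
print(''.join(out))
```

Execution trace: 'D' (except StopIteration) → 'C' (finally) → 'Z' (after the try/except). Output: DCZ

Answer: DCZ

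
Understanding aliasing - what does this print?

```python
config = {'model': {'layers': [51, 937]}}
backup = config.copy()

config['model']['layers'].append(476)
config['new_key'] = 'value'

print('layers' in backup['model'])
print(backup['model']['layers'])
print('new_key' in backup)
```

Key concept: shallow copy gotcha with nested dict.
Step by step:
`config = {'model': {'layers': [51, 937]}}` → config = {'model': {'layers': [51, 937]}}
`backup = config.copy()` → backup = {'model': {'layers': [51, 937]}}
`config['model']['layers'].append(476)` → config = {'model': {'layers': [51, 937, 476]}}; backup = {'model': {'layers': [51, 937, 476]}}
`config['new_key'] = 'value'` → config = {'model': {'layers': [51, 937, 476]}, 'new_key': 'value'}
`print('layers' in backup['model'])` → prints True
`print(backup['model']['layers'])` → prints [51, 937, 476]
`print('new_key' in backup)` → prints False

Answer:
True
[51, 937, 476]
False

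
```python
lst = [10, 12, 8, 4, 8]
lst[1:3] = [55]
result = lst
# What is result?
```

Trace:
`lst = [10, 12, 8, 4, 8]` → lst = [10, 12, 8, 4, 8]
`lst[1:3] = [55]` → lst = [10, 55, 4, 8]
`result = lst` → result = [10, 55, 4, 8]
So result = [10, 55, 4, 8]

Answer: [10, 55, 4, 8]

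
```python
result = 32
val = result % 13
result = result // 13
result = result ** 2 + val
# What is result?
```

Trace:
`result = 32` → result = 32
`val = result % 13` → val = 6
`result = result // 13` → result = 2
`result = result ** 2 + val` → result = 10
So result = 10

Answer: 10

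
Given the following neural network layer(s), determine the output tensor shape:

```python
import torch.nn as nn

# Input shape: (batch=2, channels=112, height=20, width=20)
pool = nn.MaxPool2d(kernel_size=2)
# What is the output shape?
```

Input: (2, 112, 20, 20) -> Output: (2, 112, 10, 10)

Answer: (2, 112, 10, 10)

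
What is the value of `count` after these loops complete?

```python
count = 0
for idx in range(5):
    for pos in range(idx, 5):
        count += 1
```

Upper triangle: 5 + 4 + ... + 1
`count` takes the values: 0 → 1 → 2 → 3 → 4 → 5 → 6 → 7 → 8 → 9 → 10 → 11 → 12 → 13 → 14 → 15

Answer: 15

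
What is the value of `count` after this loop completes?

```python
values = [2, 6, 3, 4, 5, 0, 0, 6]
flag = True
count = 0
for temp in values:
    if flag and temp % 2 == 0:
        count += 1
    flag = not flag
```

Count even values at even positions
`count` takes the values: 0 → 1 → 2

Answer: 2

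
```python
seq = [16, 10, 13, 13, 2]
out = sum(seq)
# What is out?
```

Trace:
`seq = [16, 10, 13, 13, 2]` → seq = [16, 10, 13, 13, 2]
`out = sum(seq)` → out = 54
So out = 54

Answer: 54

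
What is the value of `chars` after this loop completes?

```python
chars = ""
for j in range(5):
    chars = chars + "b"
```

Repeat 'b' 5 times
`chars` takes the values: "" → "b" → "bb" → "bbb" → "bbbb" → "bbbbb"

Answer: "bbbbb"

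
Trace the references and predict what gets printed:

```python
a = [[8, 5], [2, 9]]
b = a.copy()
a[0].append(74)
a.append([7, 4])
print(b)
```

Key concept: shallow copy with nested lists.
Step by step:
`a = [[8, 5], [2, 9]]` → a = [[8, 5], [2, 9]]
`b = a.copy()` → b = [[8, 5], [2, 9]]
`a[0].append(74)` → a = [[8, 5, 74], [2, 9]]; b = [[8, 5, 74], [2, 9]]
`a.append([7, 4])` → a = [[8, 5, 74], [2, 9], [7, 4]]
`print(b)` → prints [[8, 5, 74], [2, 9]]

Answer: [[8, 5, 74], [2, 9]]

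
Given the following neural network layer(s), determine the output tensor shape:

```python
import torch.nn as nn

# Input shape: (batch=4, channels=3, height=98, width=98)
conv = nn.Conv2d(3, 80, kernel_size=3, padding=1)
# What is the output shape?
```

Input: (4, 3, 98, 98) -> Output: (4, 80, 98, 98)

Answer: (4, 80, 98, 98)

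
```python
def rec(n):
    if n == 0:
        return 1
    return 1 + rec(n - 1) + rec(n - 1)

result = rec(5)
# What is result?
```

rec(n) = 1 + 2·rec(n-1), rec(0)=1. Closed form: (1+1)·2^5 - 1 = 63.

Answer: 63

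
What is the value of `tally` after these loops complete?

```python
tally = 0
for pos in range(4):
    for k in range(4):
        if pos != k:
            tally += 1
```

4² - 4 (exclude diagonal)
`tally` takes the values: 0 → 1 → 2 → 3 → 4 → 5 → 6 → 7 → 8 → 9 → 10 → 11 → 12

Answer: 12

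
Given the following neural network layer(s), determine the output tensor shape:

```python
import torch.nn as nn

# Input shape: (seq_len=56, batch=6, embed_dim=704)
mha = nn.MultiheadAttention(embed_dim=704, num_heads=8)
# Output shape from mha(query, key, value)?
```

Input: (56, 6, 704) -> Output: (56, 6, 704)

Answer: (56, 6, 704)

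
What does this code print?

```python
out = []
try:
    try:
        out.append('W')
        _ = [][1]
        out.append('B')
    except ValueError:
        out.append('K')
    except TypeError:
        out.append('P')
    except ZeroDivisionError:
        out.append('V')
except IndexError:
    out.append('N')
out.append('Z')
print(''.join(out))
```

Execution trace: 'W' (try body) → 'N' (outer except IndexError) → 'Z' (after the try/except). Output: WNZ

Answer: WNZ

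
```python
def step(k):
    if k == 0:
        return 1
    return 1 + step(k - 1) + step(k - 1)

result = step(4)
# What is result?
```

step(k) = 1 + 2·step(k-1), step(0)=1. Closed form: (1+1)·2^4 - 1 = 31.

Answer: 31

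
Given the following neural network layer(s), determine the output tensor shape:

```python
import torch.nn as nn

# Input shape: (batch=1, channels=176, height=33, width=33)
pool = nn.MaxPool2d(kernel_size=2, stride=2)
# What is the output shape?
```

Input: (1, 176, 33, 33) -> Output: (1, 176, 16, 16)

Answer: (1, 176, 16, 16)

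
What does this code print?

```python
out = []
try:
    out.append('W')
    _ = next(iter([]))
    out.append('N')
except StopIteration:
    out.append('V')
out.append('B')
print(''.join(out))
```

Execution trace: 'W' (try body) → 'V' (except StopIteration) → 'B' (after the try/except). Output: WVB

Answer: WVB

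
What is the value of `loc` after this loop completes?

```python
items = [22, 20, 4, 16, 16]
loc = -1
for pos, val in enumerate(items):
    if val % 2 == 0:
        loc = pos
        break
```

First even number index in [22, 20, 4, 16, 16]
`loc` takes the values: -1 → 0

Answer: 0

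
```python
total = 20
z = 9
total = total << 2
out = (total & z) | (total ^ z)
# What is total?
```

Trace:
`total = 20` → total = 20
`z = 9` → z = 9
`total = total << 2` → total = 80
`out = (total & z) | (total ^ z)` → out = 89
So total = 80

Answer: 80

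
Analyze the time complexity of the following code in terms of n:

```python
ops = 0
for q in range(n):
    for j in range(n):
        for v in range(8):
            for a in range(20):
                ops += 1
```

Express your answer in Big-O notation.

Each loop level contributes: n × n × 1 × 1. Multiplying the contributions gives O(n^2).

Answer: O(n^2)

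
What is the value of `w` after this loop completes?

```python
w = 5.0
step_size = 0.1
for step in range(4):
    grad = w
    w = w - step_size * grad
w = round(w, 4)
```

Gradient descent: w = 5.0 * (1 - 0.1)^4
`w` takes the values: 5.0 → 4.5 → 4.05 → 3.645 → 3.2805

Answer: 3.2805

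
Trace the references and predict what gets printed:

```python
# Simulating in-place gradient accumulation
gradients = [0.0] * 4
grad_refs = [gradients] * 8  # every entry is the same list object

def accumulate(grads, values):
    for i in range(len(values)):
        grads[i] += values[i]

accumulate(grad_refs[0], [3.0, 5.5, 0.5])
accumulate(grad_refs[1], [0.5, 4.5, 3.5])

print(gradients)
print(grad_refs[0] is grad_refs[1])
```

Key concept: gradient accumulation aliasing.
Step by step:
`gradients = [0.0] * 4` → gradients = [0.0, 0.0, 0.0, 0.0]
`grad_refs = [gradients] * 8` → grad_refs = [[0.0, 0.0, 0.0, 0.0], [0.0, 0.0, 0.0, 0.0], [0.0, 0.0, 0.0, 0.0], [0.0, 0.0, 0.0, 0.0], [0.0, 0.0, 0.0, 0.0], [0.0, 0.0, 0.0, 0.0], [0.0, 0.0, 0.0, 0.0], [0.0, 0.0, 0.0, 0.0]]
`accumulate(grad_refs[0], [3.0, 5.5, 0.5])` → gradients = [3.0, 5.5, 0.5, 0.0]; grad_refs = [[3.0, 5.5, 0.5, 0.0], [3.0, 5.5, 0.5, 0.0], [3.0, 5.5, 0.5, 0.0], [3.0, 5.5, 0.5, 0.0], [3.0, 5.5, 0.5, 0.0], [3.0, 5.5, 0.5, 0.0], [3.0, 5.5, 0.5, 0.0], [3.0, 5.5, 0.5, 0.0]]
`accumulate(grad_refs[1], [0.5, 4.5, 3.5])` → gradients = [3.5, 10.0, 4.0, 0.0]; grad_refs = [[3.5, 10.0, 4.0, 0.0], [3.5, 10.0, 4.0, 0.0], [3.5, 10.0, 4.0, 0.0], [3.5, 10.0, 4.0, 0.0], [3.5, 10.0, 4.0, 0.0], [3.5, 10.0, 4.0, 0.0], [3.5, 10.0, 4.0, 0.0], [3.5, 10.0, 4.0, 0.0]]
`print(gradients)` → prints [3.5, 10.0, 4.0, 0.0]
`print(grad_refs[0] is grad_refs[1])` → prints True

Answer:
[3.5, 10.0, 4.0, 0.0]
True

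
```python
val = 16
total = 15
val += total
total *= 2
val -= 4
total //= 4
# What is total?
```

Trace:
`val = 16` → val = 16
`total = 15` → total = 15
`val += total` → val = 31
`total *= 2` → total = 30
`val -= 4` → val = 27
`total //= 4` → total = 7
So total = 7

Answer: 7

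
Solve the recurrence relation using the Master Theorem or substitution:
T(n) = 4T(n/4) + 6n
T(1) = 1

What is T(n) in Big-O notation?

By Master Theorem: a=4, b=4, f(n)=6n. Since log_4(4) = 1 and f(n) = Θ(n^1), Case 2 applies. T(n) = O(n log n).

Answer: O(n log n)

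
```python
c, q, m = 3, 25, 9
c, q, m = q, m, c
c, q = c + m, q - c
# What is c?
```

Trace:
`c, q, m = 3, 25, 9` → c = 3; q = 25; m = 9
`c, q, m = q, m, c` → c = 25; q = 9; m = 3
`c, q = c + m, q - c` → c = 28; q = -16
So c = 28

Answer: 28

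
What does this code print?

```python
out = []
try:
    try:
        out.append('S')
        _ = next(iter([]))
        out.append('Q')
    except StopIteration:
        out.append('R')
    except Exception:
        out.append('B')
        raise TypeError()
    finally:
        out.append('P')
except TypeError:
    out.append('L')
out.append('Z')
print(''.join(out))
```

Execution trace: 'S' (inner try body) → 'R' (inner except StopIteration) → 'P' (inner finally) → 'Z' (after the try/except). Output: SRPZ

Answer: SRPZ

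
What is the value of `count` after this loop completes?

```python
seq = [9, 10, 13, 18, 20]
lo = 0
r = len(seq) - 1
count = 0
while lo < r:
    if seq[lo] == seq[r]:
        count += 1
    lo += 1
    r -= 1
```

Count matching pairs from ends
`count` takes the values: 0

Answer: 0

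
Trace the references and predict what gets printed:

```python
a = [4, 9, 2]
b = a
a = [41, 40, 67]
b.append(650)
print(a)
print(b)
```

Key concept: rebinding vs mutation: a is rebound to a new list, b still points at the original.
Step by step:
`a = [4, 9, 2]` → a = [4, 9, 2]
`b = a` → b = [4, 9, 2] (same object as a)
`a = [41, 40, 67]` → a = [41, 40, 67]
`b.append(650)` → b = [4, 9, 2, 650]
`print(a)` → prints [41, 40, 67]
`print(b)` → prints [4, 9, 2, 650]

Answer:
[41, 40, 67]
[4, 9, 2, 650]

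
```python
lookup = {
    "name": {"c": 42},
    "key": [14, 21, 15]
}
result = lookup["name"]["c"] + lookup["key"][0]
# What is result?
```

Trace:
`lookup = { ...` → lookup = {'name': {'c': 42}, 'key': [14, 21, 15]}
`result = lookup["name"]["c"] + lookup["key"][0]` → result = 56
So result = 56

Answer: 56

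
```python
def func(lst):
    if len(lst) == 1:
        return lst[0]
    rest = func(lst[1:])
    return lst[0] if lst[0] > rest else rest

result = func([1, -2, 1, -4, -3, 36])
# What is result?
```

Recursive max over [1, -2, 1, -4, -3, 36] = 36

Answer: 36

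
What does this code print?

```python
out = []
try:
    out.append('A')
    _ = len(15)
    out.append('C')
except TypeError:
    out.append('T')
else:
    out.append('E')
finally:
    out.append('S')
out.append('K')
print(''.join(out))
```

Execution trace: 'A' (try body) → 'T' (except TypeError) → 'S' (finally) → 'K' (after the try/except). Output: ATSK

Answer: ATSK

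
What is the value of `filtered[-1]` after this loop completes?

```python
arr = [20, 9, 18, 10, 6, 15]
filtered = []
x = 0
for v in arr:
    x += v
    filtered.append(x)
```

Cumulative sum ends at 78
`filtered` takes the values: [] → [20] → [20, 29] → [20, 29, 47] → [20, 29, 47, 57] → [20, 29, 47, 57, 63] → [20, 29, 47, 57, 63, 78]
So `filtered[-1]` = 78

Answer: 78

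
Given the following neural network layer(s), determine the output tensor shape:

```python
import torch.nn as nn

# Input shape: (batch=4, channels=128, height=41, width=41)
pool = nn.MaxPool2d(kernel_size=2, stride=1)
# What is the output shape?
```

Input: (4, 128, 41, 41) -> Output: (4, 128, 40, 40)

Answer: (4, 128, 40, 40)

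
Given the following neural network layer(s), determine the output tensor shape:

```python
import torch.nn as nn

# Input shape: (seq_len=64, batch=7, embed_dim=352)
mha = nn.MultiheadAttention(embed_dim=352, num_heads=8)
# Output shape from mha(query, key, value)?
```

Input: (64, 7, 352) -> Output: (64, 7, 352)

Answer: (64, 7, 352)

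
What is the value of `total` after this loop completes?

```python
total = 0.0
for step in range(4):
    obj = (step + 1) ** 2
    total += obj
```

Sum of squared losses 1² + 2² + ... + 4²
`total` takes the values: 0.0 → 1.0 → 5.0 → 14.0 → 30.0

Answer: 30.0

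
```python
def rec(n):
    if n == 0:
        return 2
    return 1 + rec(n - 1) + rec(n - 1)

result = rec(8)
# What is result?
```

rec(n) = 1 + 2·rec(n-1), rec(0)=2. Closed form: (2+1)·2^8 - 1 = 767.

Answer: 767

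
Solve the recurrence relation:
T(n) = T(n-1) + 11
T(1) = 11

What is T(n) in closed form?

Unrolling: T(n) = T(1) + 11·(n-1) = 11 + 11(n-1) = 11n.

Answer: T(n) = 11n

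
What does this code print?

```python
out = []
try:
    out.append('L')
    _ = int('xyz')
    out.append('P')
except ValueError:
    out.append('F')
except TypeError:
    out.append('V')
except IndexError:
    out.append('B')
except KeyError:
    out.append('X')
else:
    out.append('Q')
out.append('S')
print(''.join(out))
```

Execution trace: 'L' (try body) → 'F' (except ValueError) → 'S' (after the try/except). Output: LFS

Answer: LFS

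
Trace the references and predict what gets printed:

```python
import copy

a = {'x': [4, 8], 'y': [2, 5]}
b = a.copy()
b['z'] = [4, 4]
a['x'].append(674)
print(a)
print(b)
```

Key concept: shallow copy of dict with mutable values.
Step by step:
`a = {'x': [4, 8], 'y': [2, 5]}` → a = {'x': [4, 8], 'y': [2, 5]}
`b = a.copy()` → b = {'x': [4, 8], 'y': [2, 5]}
`b['z'] = [4, 4]` → b = {'x': [4, 8], 'y': [2, 5], 'z': [4, 4]}
`a['x'].append(674)` → a = {'x': [4, 8, 674], 'y': [2, 5]}; b = {'x': [4, 8, 674], 'y': [2, 5], 'z': [4, 4]}
`print(a)` → prints {'x': [4, 8, 674], 'y': [2, 5]}
`print(b)` → prints {'x': [4, 8, 674], 'y': [2, 5], 'z': [4, 4]}

Answer:
{'x': [4, 8, 674], 'y': [2, 5]}
{'x': [4, 8, 674], 'y': [2, 5], 'z': [4, 4]}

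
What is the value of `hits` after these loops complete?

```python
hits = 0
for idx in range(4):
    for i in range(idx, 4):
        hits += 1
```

Upper triangle: 4 + 3 + ... + 1
`hits` takes the values: 0 → 1 → 2 → 3 → 4 → 5 → 6 → 7 → 8 → 9 → 10

Answer: 10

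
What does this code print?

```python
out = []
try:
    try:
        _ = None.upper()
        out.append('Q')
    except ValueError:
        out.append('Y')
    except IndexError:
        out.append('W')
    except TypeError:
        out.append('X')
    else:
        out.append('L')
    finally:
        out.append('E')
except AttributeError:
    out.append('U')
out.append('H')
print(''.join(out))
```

Execution trace: 'E' (finally) → 'U' (outer except AttributeError) → 'H' (after the try/except). Output: EUH

Answer: EUH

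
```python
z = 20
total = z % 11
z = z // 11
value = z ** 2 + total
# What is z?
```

Trace:
`z = 20` → z = 20
`total = z % 11` → total = 9
`z = z // 11` → z = 1
`value = z ** 2 + total` → value = 10
So z = 1

Answer: 1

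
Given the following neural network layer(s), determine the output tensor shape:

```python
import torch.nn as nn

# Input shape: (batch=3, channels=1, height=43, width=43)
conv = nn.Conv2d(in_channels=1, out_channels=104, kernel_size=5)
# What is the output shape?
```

Input: (3, 1, 43, 43) -> Output: (3, 104, 39, 39)

Answer: (3, 104, 39, 39)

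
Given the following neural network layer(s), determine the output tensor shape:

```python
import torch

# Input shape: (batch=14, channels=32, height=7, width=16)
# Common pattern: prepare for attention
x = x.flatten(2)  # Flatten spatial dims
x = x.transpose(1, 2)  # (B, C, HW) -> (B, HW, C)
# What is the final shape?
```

Input: (14, 32, 7, 16) -> after flatten(2): (14, 32, 112) -> Output: (14, 112, 32)

Answer: (14, 112, 32)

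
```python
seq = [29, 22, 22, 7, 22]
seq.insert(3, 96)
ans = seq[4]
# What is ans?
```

Trace:
`seq = [29, 22, 22, 7, 22]` → seq = [29, 22, 22, 7, 22]
`seq.insert(3, 96)` → seq = [29, 22, 22, 96, 7, 22]
`ans = seq[4]` → ans = 7
So ans = 7

Answer: 7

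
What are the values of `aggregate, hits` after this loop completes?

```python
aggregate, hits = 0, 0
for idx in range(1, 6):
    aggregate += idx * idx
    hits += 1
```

Sum of squares and count
`aggregate, hits` takes the values: (0, 0) → (1, 0) → (1, 1) → (5, 1) → (5, 2) → (14, 2) → (14, 3) → (30, 3) → (30, 4) → (55, 4) → (55, 5)

Answer: 55, 5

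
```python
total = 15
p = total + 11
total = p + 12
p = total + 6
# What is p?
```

Trace:
`total = 15` → total = 15
`p = total + 11` → p = 26
`total = p + 12` → total = 38
`p = total + 6` → p = 44
So p = 44

Answer: 44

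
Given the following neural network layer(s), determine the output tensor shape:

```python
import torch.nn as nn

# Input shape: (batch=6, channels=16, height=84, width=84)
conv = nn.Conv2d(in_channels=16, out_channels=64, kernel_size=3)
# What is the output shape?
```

Input: (6, 16, 84, 84) -> Output: (6, 64, 82, 82)

Answer: (6, 64, 82, 82)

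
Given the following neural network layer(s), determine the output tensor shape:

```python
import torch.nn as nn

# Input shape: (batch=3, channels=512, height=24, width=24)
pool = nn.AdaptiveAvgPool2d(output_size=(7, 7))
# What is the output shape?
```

Input: (3, 512, 24, 24) -> Output: (3, 512, 7, 7)

Answer: (3, 512, 7, 7)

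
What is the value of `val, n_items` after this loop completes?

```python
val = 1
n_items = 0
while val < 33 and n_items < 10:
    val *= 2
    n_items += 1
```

Double until >= 33 or 10 iterations
`val, n_items` takes the values: (1, 0) → (2, 0) → (2, 1) → (4, 1) → (4, 2) → (8, 2) → (8, 3) → (16, 3) → (16, 4) → (32, 4) → (32, 5) → (64, 5) → (64, 6)

Answer: 64, 6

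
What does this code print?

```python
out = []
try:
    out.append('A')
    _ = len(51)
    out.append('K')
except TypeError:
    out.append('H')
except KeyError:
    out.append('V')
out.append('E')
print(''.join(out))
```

Execution trace: 'A' (try body) → 'H' (except TypeError) → 'E' (after the try/except). Output: AHE

Answer: AHE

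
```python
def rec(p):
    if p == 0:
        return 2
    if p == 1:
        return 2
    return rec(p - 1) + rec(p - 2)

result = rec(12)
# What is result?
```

Build up from base cases: rec(0)=2, rec(1)=2, rec(2)=4, rec(3)=6, rec(4)=10, rec(5)=16, rec(6)=26, ..., rec(12)=466

Answer: 466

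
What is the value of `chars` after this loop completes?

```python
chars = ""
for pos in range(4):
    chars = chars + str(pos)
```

Concatenate digits 0 to 3
`chars` takes the values: "" → "0" → "01" → "012" → "0123"

Answer: "0123"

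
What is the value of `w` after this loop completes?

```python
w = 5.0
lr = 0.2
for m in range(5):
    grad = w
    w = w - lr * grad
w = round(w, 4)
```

Gradient descent: w = 5.0 * (1 - 0.2)^5
`w` takes the values: 5.0 → 4.0 → 3.2 → 2.56 → 2.048 → 1.6384

Answer: 1.6384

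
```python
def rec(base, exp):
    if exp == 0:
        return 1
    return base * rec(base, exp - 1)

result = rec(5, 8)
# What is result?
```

rec(5, 8) = 5 * 5 * 5 * 5 * 5 * 5 * 5 * 5 = 390625

Answer: 390625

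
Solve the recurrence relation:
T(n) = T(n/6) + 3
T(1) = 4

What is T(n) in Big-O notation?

Each step divides n by 6 and adds 3. After log_6(n) steps we reach T(1)=4. So T(n) = 3·log_6(n) + 4 = O(log n).

Answer: O(log n)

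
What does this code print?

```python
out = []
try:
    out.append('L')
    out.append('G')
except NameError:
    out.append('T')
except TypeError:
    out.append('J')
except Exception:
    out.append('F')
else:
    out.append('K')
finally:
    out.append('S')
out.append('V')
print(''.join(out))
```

Execution trace: 'L' (try body) → 'G' (try body, no exception) → 'K' (else) → 'S' (finally) → 'V' (after the try/except). Output: LGKSV

Answer: LGKSV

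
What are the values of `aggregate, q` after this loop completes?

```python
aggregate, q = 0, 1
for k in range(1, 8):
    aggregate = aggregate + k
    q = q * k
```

Sum and factorial of 1 to 7
`aggregate, q` takes the values: (0, 1) → (1, 1) → (3, 1) → (3, 2) → (6, 2) → (6, 6) → (10, 6) → (10, 24) → (15, 24) → (15, 120) → (21, 120) → (21, 720) → (28, 720) → (28, 5040)

Answer: 28, 5040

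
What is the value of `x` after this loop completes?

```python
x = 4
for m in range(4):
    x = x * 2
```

Multiply by 2, 4 times: 4 * 2^4 = 64
`x` takes the values: 4 → 8 → 16 → 32 → 64

Answer: 64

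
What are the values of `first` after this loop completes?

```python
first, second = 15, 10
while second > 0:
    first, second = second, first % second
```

GCD of 15 and 10
`first` takes the values: 15 → 10 → 5

Answer: 5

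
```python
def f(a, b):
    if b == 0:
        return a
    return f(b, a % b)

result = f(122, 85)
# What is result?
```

f(122, 85) -> f(85, 37) -> f(37, 11) -> f(11, 4) -> f(4, 3) -> f(3, 1) -> f(1, 0) -> 1

Answer: 1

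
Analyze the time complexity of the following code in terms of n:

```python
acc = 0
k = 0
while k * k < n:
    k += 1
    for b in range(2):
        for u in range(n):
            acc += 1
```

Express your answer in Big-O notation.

Each loop level contributes: √n × 1 × n. Multiplying the contributions gives O(n√n).

Answer: O(n√n)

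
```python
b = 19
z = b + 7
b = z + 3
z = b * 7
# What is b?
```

Trace:
`b = 19` → b = 19
`z = b + 7` → z = 26
`b = z + 3` → b = 29
`z = b * 7` → z = 203
So b = 29

Answer: 29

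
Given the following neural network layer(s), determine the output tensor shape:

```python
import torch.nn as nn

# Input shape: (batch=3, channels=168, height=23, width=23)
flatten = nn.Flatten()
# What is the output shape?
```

Input: (3, 168, 23, 23) -> Output: (3, 88872)

Answer: (3, 88872)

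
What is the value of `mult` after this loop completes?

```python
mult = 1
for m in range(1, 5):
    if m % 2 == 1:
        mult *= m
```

Product of odd numbers 1 to 4
`mult` takes the values: 1 → 3

Answer: 3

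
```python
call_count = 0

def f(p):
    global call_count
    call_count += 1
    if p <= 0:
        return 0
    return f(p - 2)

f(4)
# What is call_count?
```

Linear recursion stepping by 2: 3 calls from p=4 down to ≤0.

Answer: 3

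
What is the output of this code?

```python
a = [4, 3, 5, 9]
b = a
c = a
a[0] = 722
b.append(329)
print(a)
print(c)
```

Key concept: multiple aliases.
Step by step:
`a = [4, 3, 5, 9]` → a = [4, 3, 5, 9]
`b = a` → b = [4, 3, 5, 9] (same object as a)
`c = a` → c = [4, 3, 5, 9] (same object as a, b)
`a[0] = 722` → a = [722, 3, 5, 9] (same object as b, c); b = [722, 3, 5, 9] (same object as a, c); c = [722, 3, 5, 9] (same object as a, b)
`b.append(329)` → a = [722, 3, 5, 9, 329] (same object as b, c); b = [722, 3, 5, 9, 329] (same object as a, c); c = [722, 3, 5, 9, 329] (same object as a, b)
`print(a)` → prints [722, 3, 5, 9, 329]
`print(c)` → prints [722, 3, 5, 9, 329]

Answer:
[722, 3, 5, 9, 329]
[722, 3, 5, 9, 329]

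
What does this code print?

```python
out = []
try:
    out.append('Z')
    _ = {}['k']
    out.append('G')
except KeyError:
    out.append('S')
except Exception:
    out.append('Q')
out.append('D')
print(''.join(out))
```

Execution trace: 'Z' (try body) → 'S' (except KeyError) → 'D' (after the try/except). Output: ZSD

Answer: ZSD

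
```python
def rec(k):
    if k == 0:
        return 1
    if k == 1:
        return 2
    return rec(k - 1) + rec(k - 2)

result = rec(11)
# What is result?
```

Build up from base cases: rec(0)=1, rec(1)=2, rec(2)=3, rec(3)=5, rec(4)=8, rec(5)=13, rec(6)=21, ..., rec(11)=233

Answer: 233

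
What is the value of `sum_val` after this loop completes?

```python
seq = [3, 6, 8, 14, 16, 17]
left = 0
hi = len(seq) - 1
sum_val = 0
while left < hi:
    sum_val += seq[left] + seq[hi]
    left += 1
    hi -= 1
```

Sum of pairs from ends
`sum_val` takes the values: 0 → 20 → 42 → 64

Answer: 64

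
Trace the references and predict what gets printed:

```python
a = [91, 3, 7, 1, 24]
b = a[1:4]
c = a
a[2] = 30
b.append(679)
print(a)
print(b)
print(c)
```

Key concept: slice vs alias.
Step by step:
`a = [91, 3, 7, 1, 24]` → a = [91, 3, 7, 1, 24]
`b = a[1:4]` → b = [3, 7, 1]
`c = a` → c = [91, 3, 7, 1, 24] (same object as a)
`a[2] = 30` → a = [91, 3, 30, 1, 24] (same object as c); c = [91, 3, 30, 1, 24] (same object as a)
`b.append(679)` → b = [3, 7, 1, 679]
`print(a)` → prints [91, 3, 30, 1, 24]
`print(b)` → prints [3, 7, 1, 679]
`print(c)` → prints [91, 3, 30, 1, 24]

Answer:
[91, 3, 30, 1, 24]
[3, 7, 1, 679]
[91, 3, 30, 1, 24]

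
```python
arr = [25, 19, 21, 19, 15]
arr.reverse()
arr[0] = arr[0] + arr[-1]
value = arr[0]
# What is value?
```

Trace:
`arr = [25, 19, 21, 19, 15]` → arr = [25, 19, 21, 19, 15]
`arr.reverse()` → arr = [15, 19, 21, 19, 25]
`arr[0] = arr[0] + arr[-1]` → arr = [40, 19, 21, 19, 25]
`value = arr[0]` → value = 40
So value = 40

Answer: 40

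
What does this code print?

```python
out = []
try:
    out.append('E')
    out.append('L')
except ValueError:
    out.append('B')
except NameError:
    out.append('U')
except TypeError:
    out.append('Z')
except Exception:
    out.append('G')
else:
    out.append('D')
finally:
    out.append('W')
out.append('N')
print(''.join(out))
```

Execution trace: 'E' (try body) → 'L' (try body, no exception) → 'D' (else) → 'W' (finally) → 'N' (after the try/except). Output: ELDWN

Answer: ELDWN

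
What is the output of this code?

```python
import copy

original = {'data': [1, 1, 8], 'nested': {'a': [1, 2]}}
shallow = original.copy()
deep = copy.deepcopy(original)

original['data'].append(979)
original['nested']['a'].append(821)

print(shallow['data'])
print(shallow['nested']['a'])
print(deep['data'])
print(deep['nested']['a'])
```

Key concept: comparing shallow vs deep copy.
Step by step:
`original = {'data': [1, 1, 8], 'nested': {'a': [1, 2]}}` → original = {'data': [1, 1, 8], 'nested': {'a': [1, 2]}}
`shallow = original.copy()` → shallow = {'data': [1, 1, 8], 'nested': {'a': [1, 2]}}
`deep = copy.deepcopy(original)` → deep = {'data': [1, 1, 8], 'nested': {'a': [1, 2]}}
`original['data'].append(979)` → original = {'data': [1, 1, 8, 979], 'nested': {'a': [1, 2]}}; shallow = {'data': [1, 1, 8, 979], 'nested': {'a': [1, 2]}}
`original['nested']['a'].append(821)` → original = {'data': [1, 1, 8, 979], 'nested': {'a': [1, 2, 821]}}; shallow = {'data': [1, 1, 8, 979], 'nested': {'a': [1, 2, 821]}}
`print(shallow['data'])` → prints [1, 1, 8, 979]
`print(shallow['nested']['a'])` → prints [1, 2, 821]
`print(deep['data'])` → prints [1, 1, 8]
`print(deep['nested']['a'])` → prints [1, 2]

Answer:
[1, 1, 8, 979]
[1, 2, 821]
[1, 1, 8]
[1, 2]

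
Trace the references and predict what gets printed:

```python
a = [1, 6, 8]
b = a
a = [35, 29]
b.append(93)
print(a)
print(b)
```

Key concept: rebinding vs mutation: a is rebound to a new list, b still points at the original.
Step by step:
`a = [1, 6, 8]` → a = [1, 6, 8]
`b = a` → b = [1, 6, 8] (same object as a)
`a = [35, 29]` → a = [35, 29]
`b.append(93)` → b = [1, 6, 8, 93]
`print(a)` → prints [35, 29]
`print(b)` → prints [1, 6, 8, 93]

Answer:
[35, 29]
[1, 6, 8, 93]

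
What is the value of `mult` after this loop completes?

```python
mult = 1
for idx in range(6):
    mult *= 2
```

2^6 = 64
`mult` takes the values: 1 → 2 → 4 → 8 → 16 → 32 → 64

Answer: 64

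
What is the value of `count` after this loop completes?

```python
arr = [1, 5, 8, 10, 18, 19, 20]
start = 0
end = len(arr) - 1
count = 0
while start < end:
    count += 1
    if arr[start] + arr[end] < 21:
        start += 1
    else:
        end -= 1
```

Steps to find pair summing to 21
`count` takes the values: 0 → 1 → 2 → 3 → 4 → 5 → 6

Answer: 6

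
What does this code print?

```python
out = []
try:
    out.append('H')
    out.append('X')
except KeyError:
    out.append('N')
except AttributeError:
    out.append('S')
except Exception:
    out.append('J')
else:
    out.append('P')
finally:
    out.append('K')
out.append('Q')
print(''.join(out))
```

Execution trace: 'H' (try body) → 'X' (try body, no exception) → 'P' (else) → 'K' (finally) → 'Q' (after the try/except). Output: HXPKQ

Answer: HXPKQ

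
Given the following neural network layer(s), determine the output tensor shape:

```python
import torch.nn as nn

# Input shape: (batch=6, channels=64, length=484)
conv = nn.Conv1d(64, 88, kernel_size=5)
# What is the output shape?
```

Input: (6, 64, 484) -> Output: (6, 88, 480)

Answer: (6, 88, 480)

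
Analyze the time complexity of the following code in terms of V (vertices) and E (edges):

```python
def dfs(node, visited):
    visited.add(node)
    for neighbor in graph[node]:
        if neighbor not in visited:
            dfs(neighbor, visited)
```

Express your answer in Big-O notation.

This is Depth-first search (recursive). Time complexity: O(V + E).

Answer: O(V + E)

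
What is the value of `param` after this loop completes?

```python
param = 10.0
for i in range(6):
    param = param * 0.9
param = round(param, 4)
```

Exponential decay: 10.0 * 0.9^6
`param` takes the values: 10.0 → 9.0 → 8.1 → 7.29 → 6.561 → 5.9049 → 5.31441 → 5.3144

Answer: 5.3144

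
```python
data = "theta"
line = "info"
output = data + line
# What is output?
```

Trace:
`data = "theta"` → data = 'theta'
`line = "info"` → line = 'info'
`output = data + line` → output = 'thetainfo'
So output = 'thetainfo'

Answer: 'thetainfo'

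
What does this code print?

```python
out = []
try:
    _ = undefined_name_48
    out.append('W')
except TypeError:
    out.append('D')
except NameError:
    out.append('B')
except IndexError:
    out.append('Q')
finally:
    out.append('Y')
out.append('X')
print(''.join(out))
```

Execution trace: 'B' (except NameError) → 'Y' (finally) → 'X' (after the try/except). Output: BYX

Answer: BYX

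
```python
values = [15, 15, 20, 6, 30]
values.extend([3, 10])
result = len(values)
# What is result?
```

Trace:
`values = [15, 15, 20, 6, 30]` → values = [15, 15, 20, 6, 30]
`values.extend([3, 10])` → values = [15, 15, 20, 6, 30, 3, 10]
`result = len(values)` → result = 7
So result = 7

Answer: 7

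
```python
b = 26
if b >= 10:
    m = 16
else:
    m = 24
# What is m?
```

Trace:
`b = 26` → b = 26
`if b >= 10: ...` → b >= 10 is True → m = 16
So m = 16

Answer: 16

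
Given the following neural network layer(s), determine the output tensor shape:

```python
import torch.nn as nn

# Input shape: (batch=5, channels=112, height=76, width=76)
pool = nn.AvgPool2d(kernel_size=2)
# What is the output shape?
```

Input: (5, 112, 76, 76) -> Output: (5, 112, 38, 38)

Answer: (5, 112, 38, 38)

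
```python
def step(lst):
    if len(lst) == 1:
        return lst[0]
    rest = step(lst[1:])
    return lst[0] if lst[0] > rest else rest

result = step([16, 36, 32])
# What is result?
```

Recursive max over [16, 36, 32] = 36

Answer: 36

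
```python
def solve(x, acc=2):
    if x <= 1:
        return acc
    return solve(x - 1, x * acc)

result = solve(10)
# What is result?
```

Accumulator trace (n, acc): (10, 2) -> (9, 20) -> (8, 180) -> (7, 1440) -> (6, 10080) -> (5, 60480) -> (4, 302400) -> (3, 1209600) -> (2, 3628800) -> (1, 7257600) -> return 7257600

Answer: 7257600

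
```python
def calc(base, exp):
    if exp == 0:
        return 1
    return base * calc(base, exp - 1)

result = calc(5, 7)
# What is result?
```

calc(5, 7) = 5 * 5 * 5 * 5 * 5 * 5 * 5 = 78125

Answer: 78125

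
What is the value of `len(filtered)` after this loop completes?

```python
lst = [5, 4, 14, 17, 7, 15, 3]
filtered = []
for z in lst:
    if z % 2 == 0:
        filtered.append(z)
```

Count even numbers in [5, 4, 14, 17, 7, 15, 3]
`filtered` takes the values: [] → [4] → [4, 14]
So `len(filtered)` = 2

Answer: 2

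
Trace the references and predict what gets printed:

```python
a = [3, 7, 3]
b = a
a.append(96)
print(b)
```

Key concept: basic list aliasing.
Step by step:
`a = [3, 7, 3]` → a = [3, 7, 3]
`b = a` → b = [3, 7, 3] (same object as a)
`a.append(96)` → a = [3, 7, 3, 96] (same object as b); b = [3, 7, 3, 96] (same object as a)
`print(b)` → prints [3, 7, 3, 96]

Answer: [3, 7, 3, 96]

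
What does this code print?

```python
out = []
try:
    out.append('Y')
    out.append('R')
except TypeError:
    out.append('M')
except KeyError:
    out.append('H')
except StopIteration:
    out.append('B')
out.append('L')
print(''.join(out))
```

Execution trace: 'Y' (try body) → 'R' (try body, no exception) → 'L' (after the try/except). Output: YRL

Answer: YRL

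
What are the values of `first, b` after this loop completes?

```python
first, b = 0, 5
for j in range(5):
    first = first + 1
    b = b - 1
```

first goes 0→5, b goes 5→0
`first, b` takes the values: (0, 5) → (1, 5) → (1, 4) → (2, 4) → (2, 3) → (3, 3) → (3, 2) → (4, 2) → (4, 1) → (5, 1) → (5, 0)

Answer: 5, 0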